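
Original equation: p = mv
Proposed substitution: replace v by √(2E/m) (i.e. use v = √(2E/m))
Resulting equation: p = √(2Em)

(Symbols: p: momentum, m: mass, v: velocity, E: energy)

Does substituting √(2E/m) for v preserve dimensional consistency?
Yes

[v] = [L T^-1] and [√(2E/m)] = [L T^-1]. These match, so the substitution replaces a quantity by one of the same dimensions and the result p = √(2Em) has LHS [L M T^-1] vs RHS [L M T^-1] — still consistent.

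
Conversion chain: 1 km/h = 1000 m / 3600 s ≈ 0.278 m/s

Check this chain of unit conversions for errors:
The chain is correct (no errors).

Correct: 1 km = 1000 m, 1 h = 3600 s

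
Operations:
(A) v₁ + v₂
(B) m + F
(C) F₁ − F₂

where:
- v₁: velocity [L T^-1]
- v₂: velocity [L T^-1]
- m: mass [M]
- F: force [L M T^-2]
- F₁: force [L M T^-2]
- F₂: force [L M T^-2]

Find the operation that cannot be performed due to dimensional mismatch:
(B) m + F

(A) v₁ + v₂: v₁ [L T^-1] and v₂ [L T^-1] — same dimensions ✓
(B) m + F: m [M] and F [L M T^-2] — different dimensions cannot be added/subtracted ✗
(C) F₁ − F₂: F₁ [L M T^-2] and F₂ [L M T^-2] — same dimensions ✓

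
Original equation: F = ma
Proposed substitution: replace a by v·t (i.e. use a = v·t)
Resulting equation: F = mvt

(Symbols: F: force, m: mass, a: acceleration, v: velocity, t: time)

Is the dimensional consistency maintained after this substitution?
No

[a] = [L T^-2] and [v·t] = [L]. These differ, so the substitution replaces a quantity by one of different dimensions and the result F = mvt has LHS [L M T^-2] vs RHS [L M] — inconsistent.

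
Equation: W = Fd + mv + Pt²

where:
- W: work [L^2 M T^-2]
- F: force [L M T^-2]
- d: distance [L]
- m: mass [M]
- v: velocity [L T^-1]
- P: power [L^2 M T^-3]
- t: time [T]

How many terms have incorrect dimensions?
2

LHS W: [L^2 M T^-2]
- Fd: [L^2 M T^-2] ✓
- mv: [L M T^-1] ✗
- Pt²: [L^2 M T^-1] ✗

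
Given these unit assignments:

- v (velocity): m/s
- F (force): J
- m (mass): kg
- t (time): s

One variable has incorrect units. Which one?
F

The variable F (force) should have units N, not J.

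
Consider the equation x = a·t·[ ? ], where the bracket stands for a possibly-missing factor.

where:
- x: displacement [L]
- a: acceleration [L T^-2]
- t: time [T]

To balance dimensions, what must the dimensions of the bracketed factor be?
[T] — time (e.g. t)

x has dimensions [L]; a·t has dimensions [L T^-1].
The bracketed factor must supply [L] / [L T^-1] = [T].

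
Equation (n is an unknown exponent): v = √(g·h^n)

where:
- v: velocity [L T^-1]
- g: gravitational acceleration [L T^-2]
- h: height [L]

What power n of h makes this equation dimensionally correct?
n = 1

v has dimensions [L T^-1]; h has dimensions [L].
With n = 1: √(g·h^1) has dimensions [L T^-1], matching the LHS ✓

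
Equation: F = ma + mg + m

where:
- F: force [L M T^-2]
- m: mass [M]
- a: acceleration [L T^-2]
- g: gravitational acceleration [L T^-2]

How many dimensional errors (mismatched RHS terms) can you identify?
1

LHS F: [L M T^-2]
- ma: [L M T^-2] ✓
- mg: [L M T^-2] ✓
- m: [M] ✗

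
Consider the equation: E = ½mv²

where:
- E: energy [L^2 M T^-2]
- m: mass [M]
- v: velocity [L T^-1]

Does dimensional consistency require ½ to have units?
No

E has dimensions [L^2 M T^-2] and mv² already has dimensions [L^2 M T^-2], so the equation balances without ½ contributing any dimensions. ½ is a pure (dimensionless) number; changing or removing it would not affect dimensional consistency.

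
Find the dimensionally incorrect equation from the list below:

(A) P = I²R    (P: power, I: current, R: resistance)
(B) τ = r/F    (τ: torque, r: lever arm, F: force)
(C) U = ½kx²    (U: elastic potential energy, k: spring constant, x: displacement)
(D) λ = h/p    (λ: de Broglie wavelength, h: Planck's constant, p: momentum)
(B) τ = r/F

The equation (B) τ = r/F is dimensionally incorrect.

LHS (τ): [L^2 M T^-2]
RHS (r/F): [M^-1 T^2] ✗

The dimensions do not match. The other three equations balance.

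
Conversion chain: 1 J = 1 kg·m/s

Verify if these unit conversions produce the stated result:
The chain is incorrect (it contains an error).

Incorrect: Joule is kg·m²/s², not kg·m/s (that is momentum)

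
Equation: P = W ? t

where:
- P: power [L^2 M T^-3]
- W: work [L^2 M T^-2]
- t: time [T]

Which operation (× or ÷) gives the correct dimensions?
division (÷): P = W ÷ t

P [L^2 M T^-3]; W [L^2 M T^-2]; t [T].
W × t → [L^2 M T^-1] ✗
W ÷ t → [L^2 M T^-3] ✓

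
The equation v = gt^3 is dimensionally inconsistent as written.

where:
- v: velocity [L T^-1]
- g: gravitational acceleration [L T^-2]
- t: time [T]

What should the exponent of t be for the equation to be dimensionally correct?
The exponent of t should be 1: v = gt

The LHS v has dimensions [L T^-1]; t has dimensions [T].
As written, the RHS gt^3 (exponent 3 on t) has dimensions [L T], which does not match.
With exponent 1, the RHS gt has dimensions [L T^-1], matching the LHS.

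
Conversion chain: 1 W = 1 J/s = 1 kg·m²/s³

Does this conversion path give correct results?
The chain is correct (no errors).

Correct: Watt is Joule per second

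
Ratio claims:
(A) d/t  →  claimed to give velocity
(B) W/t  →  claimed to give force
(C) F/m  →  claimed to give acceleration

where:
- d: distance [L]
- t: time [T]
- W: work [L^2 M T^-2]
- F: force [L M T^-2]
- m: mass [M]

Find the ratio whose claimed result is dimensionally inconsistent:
(B) W/t does not give force

(A) d/t: [L T^-1] = velocity [L T^-1] ✓
(B) W/t: [L^2 M T^-3] ≠ force [L M T^-2] ✗
(C) F/m: [L T^-2] = acceleration [L T^-2] ✓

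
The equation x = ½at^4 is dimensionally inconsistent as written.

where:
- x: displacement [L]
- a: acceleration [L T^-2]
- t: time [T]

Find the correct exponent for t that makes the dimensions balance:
The exponent of t should be 2: x = ½at^2

The LHS x has dimensions [L]; t has dimensions [T].
As written, the RHS ½at^4 (exponent 4 on t) has dimensions [L T^2], which does not match.
With exponent 2, the RHS ½at^2 has dimensions [L], matching the LHS.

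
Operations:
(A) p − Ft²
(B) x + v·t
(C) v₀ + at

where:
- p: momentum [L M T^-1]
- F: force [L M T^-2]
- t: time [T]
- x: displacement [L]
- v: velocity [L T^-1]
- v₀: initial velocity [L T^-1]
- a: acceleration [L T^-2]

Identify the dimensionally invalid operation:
(A) p − Ft²

(A) p − Ft²: p [L M T^-1] and Ft² [L M] — different dimensions cannot be added/subtracted ✗
(B) x + v·t: x [L] and v·t [L] — same dimensions ✓
(C) v₀ + at: v₀ [L T^-1] and at [L T^-1] — same dimensions ✓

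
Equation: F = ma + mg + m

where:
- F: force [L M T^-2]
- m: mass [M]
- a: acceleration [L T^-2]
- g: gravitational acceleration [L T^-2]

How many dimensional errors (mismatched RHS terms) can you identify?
1

LHS F: [L M T^-2]
- ma: [L M T^-2] ✓
- mg: [L M T^-2] ✓
- m: [M] ✗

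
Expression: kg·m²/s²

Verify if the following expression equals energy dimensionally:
Yes

The expression kg·m²/s² has dimensions [L^2 M T^-2], which is exactly energy [L^2 M T^-2].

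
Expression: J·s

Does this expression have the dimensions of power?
No

The expression J·s has dimensions [L^2 M T^-1], but power has dimensions [L^2 M T^-3].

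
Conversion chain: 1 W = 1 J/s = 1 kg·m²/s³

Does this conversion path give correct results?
The chain is correct (no errors).

Correct: Watt is Joule per second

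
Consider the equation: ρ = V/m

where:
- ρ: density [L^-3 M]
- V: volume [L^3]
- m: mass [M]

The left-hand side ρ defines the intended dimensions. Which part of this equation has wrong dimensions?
The right-hand side term V/m

ρ has dimensions [L^-3 M], but V/m has dimensions [L^3 M^-1], so the term V/m is dimensionally wrong for ρ.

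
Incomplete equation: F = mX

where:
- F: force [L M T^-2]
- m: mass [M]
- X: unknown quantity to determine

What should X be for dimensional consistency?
X = a (acceleration), dimensions [L T^-2]

F has dimensions [L M T^-2]; the rest of the RHS (m) has dimensions [M].
So X must have dimensions [L T^-2] — X = a (acceleration).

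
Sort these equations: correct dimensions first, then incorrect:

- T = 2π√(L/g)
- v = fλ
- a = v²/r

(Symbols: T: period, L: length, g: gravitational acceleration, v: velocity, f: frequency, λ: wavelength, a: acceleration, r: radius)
Dimensionally correct: T = 2π√(L/g), v = fλ, a = v²/r
Dimensionally incorrect: none
Ordered (correct first, then incorrect): T = 2π√(L/g), v = fλ, a = v²/r

- T = 2π√(L/g): LHS [T], RHS [T] → correct ✓
- v = fλ: LHS [L T^-1], RHS [L T^-1] → correct ✓
- a = v²/r: LHS [L T^-2], RHS [L T^-2] → correct ✓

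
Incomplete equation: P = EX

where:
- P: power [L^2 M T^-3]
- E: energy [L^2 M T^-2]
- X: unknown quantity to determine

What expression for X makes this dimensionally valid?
X = f (inverse time / frequency (1/t)), dimensions [T^-1]

P has dimensions [L^2 M T^-3]; the rest of the RHS (E) has dimensions [L^2 M T^-2].
So X must have dimensions [T^-1] — X = f (inverse time / frequency (1/t)).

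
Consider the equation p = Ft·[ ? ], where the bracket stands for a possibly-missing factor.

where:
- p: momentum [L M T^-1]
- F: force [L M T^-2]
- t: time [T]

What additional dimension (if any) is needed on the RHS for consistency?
Nothing is missing — the bracketed factor must be dimensionless.

p has dimensions [L M T^-1] and Ft already has dimensions [L M T^-1], so p = Ft is dimensionally complete.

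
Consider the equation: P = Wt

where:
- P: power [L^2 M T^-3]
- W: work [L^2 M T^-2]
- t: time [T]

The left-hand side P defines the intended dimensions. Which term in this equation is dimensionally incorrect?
The right-hand side term Wt

P has dimensions [L^2 M T^-3], but Wt has dimensions [L^2 M T^-1], so the term Wt is dimensionally wrong for P.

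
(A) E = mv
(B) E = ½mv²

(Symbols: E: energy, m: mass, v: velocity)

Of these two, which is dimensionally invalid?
(A)

(A) E = mv: LHS [L^2 M T^-2], RHS [L M T^-1] ✗
(B) E = ½mv²: LHS [L^2 M T^-2], RHS [L^2 M T^-2] ✓

Expression (A) E = mv is dimensionally incorrect.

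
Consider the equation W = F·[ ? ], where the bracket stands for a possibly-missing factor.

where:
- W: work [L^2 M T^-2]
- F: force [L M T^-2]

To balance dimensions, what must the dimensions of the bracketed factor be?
[L] — length (e.g. a distance d)

W has dimensions [L^2 M T^-2]; F has dimensions [L M T^-2].
The bracketed factor must supply [L^2 M T^-2] / [L M T^-2] = [L].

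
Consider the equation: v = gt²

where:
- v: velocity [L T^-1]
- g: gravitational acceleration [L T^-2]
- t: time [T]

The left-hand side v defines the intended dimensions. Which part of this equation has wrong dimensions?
The right-hand side term gt²

v has dimensions [L T^-1], but gt² has dimensions [L], so the term gt² is dimensionally wrong for v.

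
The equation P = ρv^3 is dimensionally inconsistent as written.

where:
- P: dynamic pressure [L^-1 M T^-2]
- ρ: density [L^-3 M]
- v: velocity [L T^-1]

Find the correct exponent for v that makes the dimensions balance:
The exponent of v should be 2: P = ρv^2

The LHS P has dimensions [L^-1 M T^-2]; v has dimensions [L T^-1].
As written, the RHS ρv^3 (exponent 3 on v) has dimensions [M T^-3], which does not match.
With exponent 2, the RHS ρv^2 has dimensions [L^-1 M T^-2], matching the LHS.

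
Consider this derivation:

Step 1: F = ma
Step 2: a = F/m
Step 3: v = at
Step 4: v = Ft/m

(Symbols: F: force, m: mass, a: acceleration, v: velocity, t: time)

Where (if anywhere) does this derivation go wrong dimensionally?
No step introduces an error — all steps are dimensionally consistent.

Step 1: F = ma → LHS [L M T^-2], RHS [L M T^-2] ✓
Step 2: a = F/m → LHS [L T^-2], RHS [L T^-2] ✓
Step 3: v = at → LHS [L T^-1], RHS [L T^-1] ✓
Step 4: v = Ft/m → LHS [L T^-1], RHS [L T^-1] ✓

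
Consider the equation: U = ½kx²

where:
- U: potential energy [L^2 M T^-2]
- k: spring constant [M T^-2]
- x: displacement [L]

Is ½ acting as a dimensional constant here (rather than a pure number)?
No

U has dimensions [L^2 M T^-2] and kx² already has dimensions [L^2 M T^-2], so the equation balances without ½ contributing any dimensions. ½ is a pure (dimensionless) number; changing or removing it would not affect dimensional consistency.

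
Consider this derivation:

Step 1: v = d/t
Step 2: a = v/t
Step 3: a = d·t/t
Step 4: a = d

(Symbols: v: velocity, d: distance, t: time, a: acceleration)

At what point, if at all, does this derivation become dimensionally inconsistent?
Step 3

Step 1: v = d/t → LHS [L T^-1], RHS [L T^-1] ✓
Step 2: a = v/t → LHS [L T^-2], RHS [L T^-2] ✓
Step 3: a = d·t/t → LHS [L T^-2], RHS [L] ✗

The first dimensional inconsistency appears in step 3: a = d·t/t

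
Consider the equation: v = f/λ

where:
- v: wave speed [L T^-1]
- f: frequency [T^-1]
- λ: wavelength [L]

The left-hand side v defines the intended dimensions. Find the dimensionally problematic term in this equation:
The right-hand side term f/λ

v has dimensions [L T^-1], but f/λ has dimensions [L^-1 T^-1], so the term f/λ is dimensionally wrong for v.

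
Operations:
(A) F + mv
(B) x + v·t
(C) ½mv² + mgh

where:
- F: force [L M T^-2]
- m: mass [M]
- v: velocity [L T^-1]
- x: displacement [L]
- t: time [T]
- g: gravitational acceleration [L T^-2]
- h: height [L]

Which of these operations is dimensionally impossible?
(A) F + mv

(A) F + mv: F [L M T^-2] and mv [L M T^-1] — different dimensions cannot be added/subtracted ✗
(B) x + v·t: x [L] and v·t [L] — same dimensions ✓
(C) ½mv² + mgh: ½mv² [L^2 M T^-2] and mgh [L^2 M T^-2] — same dimensions ✓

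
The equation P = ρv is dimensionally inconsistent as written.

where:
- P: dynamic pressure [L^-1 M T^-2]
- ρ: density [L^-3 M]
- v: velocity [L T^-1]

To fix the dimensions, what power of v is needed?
The exponent of v should be 2: P = ρv^2

The LHS P has dimensions [L^-1 M T^-2]; v has dimensions [L T^-1].
As written, the RHS ρv (exponent 1 on v) has dimensions [L^-2 M T^-1], which does not match.
With exponent 2, the RHS ρv^2 has dimensions [L^-1 M T^-2], matching the LHS.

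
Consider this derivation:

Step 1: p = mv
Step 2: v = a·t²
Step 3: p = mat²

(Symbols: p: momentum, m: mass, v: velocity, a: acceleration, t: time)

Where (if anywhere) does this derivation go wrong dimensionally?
Step 2

Step 1: p = mv → LHS [L M T^-1], RHS [L M T^-1] ✓
Step 2: v = a·t² → LHS [L T^-1], RHS [L] ✗

The first dimensional inconsistency appears in step 2: v = a·t²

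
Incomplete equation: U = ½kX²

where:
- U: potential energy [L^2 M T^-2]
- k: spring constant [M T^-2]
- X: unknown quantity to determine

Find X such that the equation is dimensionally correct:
X = x (displacement), dimensions [L]

U has dimensions [L^2 M T^-2]; the rest of the RHS (½k) has dimensions [M T^-2].
So X² must have dimensions [L^2], i.e. X has dimensions [L] — X = x (displacement).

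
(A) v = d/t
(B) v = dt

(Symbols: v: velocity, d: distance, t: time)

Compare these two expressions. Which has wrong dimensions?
(B)

(A) v = d/t: LHS [L T^-1], RHS [L T^-1] ✓
(B) v = dt: LHS [L T^-1], RHS [L T] ✗

Expression (B) v = dt is dimensionally incorrect.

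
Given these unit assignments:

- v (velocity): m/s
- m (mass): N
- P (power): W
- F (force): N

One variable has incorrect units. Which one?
m

The variable m (mass) should have units kg, not N.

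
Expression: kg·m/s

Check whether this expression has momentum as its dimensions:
Yes

The expression kg·m/s has dimensions [L M T^-1], which is exactly momentum [L M T^-1].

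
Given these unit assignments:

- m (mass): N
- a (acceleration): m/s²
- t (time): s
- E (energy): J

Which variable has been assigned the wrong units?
m

The variable m (mass) should have units kg, not N.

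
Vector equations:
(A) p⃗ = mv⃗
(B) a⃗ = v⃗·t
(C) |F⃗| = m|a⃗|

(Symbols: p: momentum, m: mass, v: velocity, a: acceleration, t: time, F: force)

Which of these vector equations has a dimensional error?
(B) a⃗ = v⃗·t

(A) p⃗ = mv⃗: LHS [L M T^-1], RHS [L M T^-1] ✓ — mass (scalar) times velocity (vector)
(B) a⃗ = v⃗·t: LHS [L T^-2], RHS [L] ✗ — acceleration is velocity per time; should be v⃗/t
(C) |F⃗| = m|a⃗|: LHS [L M T^-2], RHS [L M T^-2] ✓ — magnitudes of vectors are scalars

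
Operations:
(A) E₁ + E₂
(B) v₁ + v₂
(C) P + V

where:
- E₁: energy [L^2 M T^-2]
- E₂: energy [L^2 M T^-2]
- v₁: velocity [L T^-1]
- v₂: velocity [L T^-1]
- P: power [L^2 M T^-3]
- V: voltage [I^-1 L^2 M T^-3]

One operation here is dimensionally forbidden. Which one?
(C) P + V

(A) E₁ + E₂: E₁ [L^2 M T^-2] and E₂ [L^2 M T^-2] — same dimensions ✓
(B) v₁ + v₂: v₁ [L T^-1] and v₂ [L T^-1] — same dimensions ✓
(C) P + V: P [L^2 M T^-3] and V [I^-1 L^2 M T^-3] — different dimensions cannot be added/subtracted ✗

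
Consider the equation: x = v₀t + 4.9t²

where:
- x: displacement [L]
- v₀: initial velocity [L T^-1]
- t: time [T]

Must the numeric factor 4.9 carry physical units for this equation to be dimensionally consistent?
Yes

x has dimensions [L], while t² alone has dimensions [T^2]. For the equation to balance, the factor 4.9 must carry dimensions [L T^-2] — it is a dimensional constant (a numerical value of a physical quantity with its units suppressed), not a pure number.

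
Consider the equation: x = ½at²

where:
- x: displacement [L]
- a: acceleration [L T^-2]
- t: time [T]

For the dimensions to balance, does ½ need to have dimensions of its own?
No

x has dimensions [L] and at² already has dimensions [L], so the equation balances without ½ contributing any dimensions. ½ is a pure (dimensionless) number; changing or removing it would not affect dimensional consistency.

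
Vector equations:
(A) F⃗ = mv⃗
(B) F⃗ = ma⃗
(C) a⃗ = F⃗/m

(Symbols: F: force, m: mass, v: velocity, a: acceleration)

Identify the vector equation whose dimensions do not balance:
(A) F⃗ = mv⃗

(A) F⃗ = mv⃗: LHS [L M T^-2], RHS [L M T^-1] ✗ — mass times velocity is momentum, not force; should be ma⃗
(B) F⃗ = ma⃗: LHS [L M T^-2], RHS [L M T^-2] ✓ — Force and acceleration are vectors, mass is a scalar
(C) a⃗ = F⃗/m: LHS [L T^-2], RHS [L T^-2] ✓ — force (vector) divided by mass (scalar)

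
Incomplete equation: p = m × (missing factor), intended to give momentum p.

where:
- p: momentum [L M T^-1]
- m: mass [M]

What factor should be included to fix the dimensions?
v (velocity), dimensions [L T^-1]

p has dimensions [L M T^-1] and m has dimensions [M].
The missing factor must have dimensions [L M T^-1] / [M] = [L T^-1], i.e. velocity (v).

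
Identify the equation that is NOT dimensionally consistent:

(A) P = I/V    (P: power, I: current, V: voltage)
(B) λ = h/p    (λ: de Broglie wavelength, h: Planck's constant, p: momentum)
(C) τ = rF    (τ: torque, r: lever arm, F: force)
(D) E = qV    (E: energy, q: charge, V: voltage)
(A) P = I/V

The equation (A) P = I/V is dimensionally incorrect.

LHS (P): [L^2 M T^-3]
RHS (I/V): [I^2 L^-2 M^-1 T^3] ✗

The dimensions do not match. The other three equations balance.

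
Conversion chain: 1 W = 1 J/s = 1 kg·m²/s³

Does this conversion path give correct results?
The chain is correct (no errors).

Correct: Watt is Joule per second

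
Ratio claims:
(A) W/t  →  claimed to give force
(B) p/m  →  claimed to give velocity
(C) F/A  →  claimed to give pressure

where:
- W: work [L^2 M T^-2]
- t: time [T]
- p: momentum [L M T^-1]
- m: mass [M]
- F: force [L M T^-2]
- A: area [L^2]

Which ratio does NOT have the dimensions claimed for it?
(A) W/t does not give force

(A) W/t: [L^2 M T^-3] ≠ force [L M T^-2] ✗
(B) p/m: [L T^-1] = velocity [L T^-1] ✓
(C) F/A: [L^-1 M T^-2] = pressure [L^-1 M T^-2] ✓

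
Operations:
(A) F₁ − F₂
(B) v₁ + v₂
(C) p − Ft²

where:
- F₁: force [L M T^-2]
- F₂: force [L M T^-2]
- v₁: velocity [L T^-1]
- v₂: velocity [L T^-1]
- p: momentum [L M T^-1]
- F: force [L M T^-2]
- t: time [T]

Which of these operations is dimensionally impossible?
(C) p − Ft²

(A) F₁ − F₂: F₁ [L M T^-2] and F₂ [L M T^-2] — same dimensions ✓
(B) v₁ + v₂: v₁ [L T^-1] and v₂ [L T^-1] — same dimensions ✓
(C) p − Ft²: p [L M T^-1] and Ft² [L M] — different dimensions cannot be added/subtracted ✗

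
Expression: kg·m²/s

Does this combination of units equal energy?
No

The expression kg·m²/s has dimensions [L^2 M T^-1], but energy has dimensions [L^2 M T^-2].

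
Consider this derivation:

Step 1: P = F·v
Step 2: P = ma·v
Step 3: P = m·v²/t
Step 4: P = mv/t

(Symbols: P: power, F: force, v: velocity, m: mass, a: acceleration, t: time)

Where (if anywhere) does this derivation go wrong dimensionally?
Step 4

Step 1: P = F·v → LHS [L^2 M T^-3], RHS [L^2 M T^-3] ✓
Step 2: P = ma·v → LHS [L^2 M T^-3], RHS [L^2 M T^-3] ✓
Step 3: P = m·v²/t → LHS [L^2 M T^-3], RHS [L^2 M T^-3] ✓
Step 4: P = mv/t → LHS [L^2 M T^-3], RHS [L M T^-2] ✗

The first dimensional inconsistency appears in step 4: P = mv/t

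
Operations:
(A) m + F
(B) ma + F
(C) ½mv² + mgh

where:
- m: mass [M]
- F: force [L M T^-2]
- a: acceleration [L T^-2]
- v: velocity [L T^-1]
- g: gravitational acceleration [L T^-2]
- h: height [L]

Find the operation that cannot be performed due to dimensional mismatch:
(A) m + F

(A) m + F: m [M] and F [L M T^-2] — different dimensions cannot be added/subtracted ✗
(B) ma + F: ma [L M T^-2] and F [L M T^-2] — same dimensions ✓
(C) ½mv² + mgh: ½mv² [L^2 M T^-2] and mgh [L^2 M T^-2] — same dimensions ✓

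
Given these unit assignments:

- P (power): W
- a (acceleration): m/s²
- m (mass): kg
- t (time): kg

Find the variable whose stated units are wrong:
t

The variable t (time) should have units s, not kg.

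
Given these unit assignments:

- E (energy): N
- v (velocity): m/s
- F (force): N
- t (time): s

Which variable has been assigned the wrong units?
E

The variable E (energy) should have units J, not N.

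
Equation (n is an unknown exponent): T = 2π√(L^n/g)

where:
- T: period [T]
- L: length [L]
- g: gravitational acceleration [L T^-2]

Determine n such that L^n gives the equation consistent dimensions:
n = 1

T has dimensions [T]; L has dimensions [L].
With n = 1: 2π√(L^1/g) has dimensions [T], matching the LHS ✓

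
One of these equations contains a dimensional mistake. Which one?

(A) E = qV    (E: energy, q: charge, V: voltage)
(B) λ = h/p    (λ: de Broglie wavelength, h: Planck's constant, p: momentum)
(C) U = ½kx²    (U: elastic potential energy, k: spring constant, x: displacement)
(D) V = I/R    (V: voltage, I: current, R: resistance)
(D) V = I/R

The equation (D) V = I/R is dimensionally incorrect.

LHS (V): [I^-1 L^2 M T^-3]
RHS (I/R): [I^3 L^-2 M^-1 T^3] ✗

The dimensions do not match. The other three equations balance.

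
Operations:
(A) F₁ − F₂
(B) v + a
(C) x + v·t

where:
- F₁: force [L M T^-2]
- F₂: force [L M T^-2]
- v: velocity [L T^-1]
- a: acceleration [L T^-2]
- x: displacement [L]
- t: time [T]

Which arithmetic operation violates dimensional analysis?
(B) v + a

(A) F₁ − F₂: F₁ [L M T^-2] and F₂ [L M T^-2] — same dimensions ✓
(B) v + a: v [L T^-1] and a [L T^-2] — different dimensions cannot be added/subtracted ✗
(C) x + v·t: x [L] and v·t [L] — same dimensions ✓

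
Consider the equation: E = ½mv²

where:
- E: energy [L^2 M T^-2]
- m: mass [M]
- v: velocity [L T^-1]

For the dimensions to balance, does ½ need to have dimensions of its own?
No

E has dimensions [L^2 M T^-2] and mv² already has dimensions [L^2 M T^-2], so the equation balances without ½ contributing any dimensions. ½ is a pure (dimensionless) number; changing or removing it would not affect dimensional consistency.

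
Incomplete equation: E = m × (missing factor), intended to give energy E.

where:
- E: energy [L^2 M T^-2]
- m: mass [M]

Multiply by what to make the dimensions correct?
v² (velocity squared), dimensions [L^2 T^-2]

E has dimensions [L^2 M T^-2] and m has dimensions [M].
The missing factor must have dimensions [L^2 M T^-2] / [M] = [L^2 T^-2], i.e. velocity squared (v²).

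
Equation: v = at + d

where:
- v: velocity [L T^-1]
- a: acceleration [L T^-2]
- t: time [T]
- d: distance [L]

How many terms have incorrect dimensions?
1

LHS v: [L T^-1]
- at: [L T^-1] ✓
- d: [L] ✗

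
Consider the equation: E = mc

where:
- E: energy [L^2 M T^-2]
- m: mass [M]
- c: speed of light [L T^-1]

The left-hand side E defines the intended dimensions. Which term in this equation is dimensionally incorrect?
The right-hand side term mc

E has dimensions [L^2 M T^-2], but mc has dimensions [L M T^-1], so the term mc is dimensionally wrong for E.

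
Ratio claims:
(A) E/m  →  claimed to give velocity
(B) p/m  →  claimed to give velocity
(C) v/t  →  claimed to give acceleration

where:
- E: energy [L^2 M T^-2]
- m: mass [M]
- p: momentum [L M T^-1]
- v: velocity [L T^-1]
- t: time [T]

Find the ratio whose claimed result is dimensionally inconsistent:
(A) E/m does not give velocity

(A) E/m: [L^2 T^-2] ≠ velocity [L T^-1] ✗
(B) p/m: [L T^-1] = velocity [L T^-1] ✓
(C) v/t: [L T^-2] = acceleration [L T^-2] ✓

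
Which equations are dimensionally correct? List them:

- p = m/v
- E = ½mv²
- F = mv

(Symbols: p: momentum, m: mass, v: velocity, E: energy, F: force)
Dimensionally correct: E = ½mv²
Dimensionally incorrect: p = m/v, F = mv
Ordered (correct first, then incorrect): E = ½mv², p = m/v, F = mv

- p = m/v: LHS [L M T^-1], RHS [L^-1 M T] → incorrect ✗
- E = ½mv²: LHS [L^2 M T^-2], RHS [L^2 M T^-2] → correct ✓
- F = mv: LHS [L M T^-2], RHS [L M T^-1] → incorrect ✗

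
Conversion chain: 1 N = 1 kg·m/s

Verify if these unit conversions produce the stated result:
The chain is incorrect (it contains an error).

Incorrect: Newton is kg·m/s², not kg·m/s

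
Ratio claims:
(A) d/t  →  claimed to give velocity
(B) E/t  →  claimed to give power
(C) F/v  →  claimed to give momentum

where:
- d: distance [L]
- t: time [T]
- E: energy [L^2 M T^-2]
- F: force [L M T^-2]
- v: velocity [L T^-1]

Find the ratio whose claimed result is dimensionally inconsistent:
(C) F/v does not give momentum

(A) d/t: [L T^-1] = velocity [L T^-1] ✓
(B) E/t: [L^2 M T^-3] = power [L^2 M T^-3] ✓
(C) F/v: [M T^-1] ≠ momentum [L M T^-1] ✗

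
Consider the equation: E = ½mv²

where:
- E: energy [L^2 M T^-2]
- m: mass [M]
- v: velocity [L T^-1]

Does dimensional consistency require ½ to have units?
No

E has dimensions [L^2 M T^-2] and mv² already has dimensions [L^2 M T^-2], so the equation balances without ½ contributing any dimensions. ½ is a pure (dimensionless) number; changing or removing it would not affect dimensional consistency.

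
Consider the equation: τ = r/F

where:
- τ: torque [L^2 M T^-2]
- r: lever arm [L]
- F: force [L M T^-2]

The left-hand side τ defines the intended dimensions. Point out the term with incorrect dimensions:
The right-hand side term r/F

τ has dimensions [L^2 M T^-2], but r/F has dimensions [M^-1 T^2], so the term r/F is dimensionally wrong for τ.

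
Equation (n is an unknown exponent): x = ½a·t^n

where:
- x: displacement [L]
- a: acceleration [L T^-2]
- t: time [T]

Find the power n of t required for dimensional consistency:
n = 2

x has dimensions [L]; t has dimensions [T].
The rest of the RHS has dimensions [L T^-2], so t^n must supply [T^2].
With n = 2: ½a·t^2 has dimensions [L], matching the LHS ✓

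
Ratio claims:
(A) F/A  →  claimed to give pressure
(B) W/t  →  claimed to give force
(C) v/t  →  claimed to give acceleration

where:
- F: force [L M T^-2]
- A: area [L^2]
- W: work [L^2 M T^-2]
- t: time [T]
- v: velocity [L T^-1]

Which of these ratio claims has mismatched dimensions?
(B) W/t does not give force

(A) F/A: [L^-1 M T^-2] = pressure [L^-1 M T^-2] ✓
(B) W/t: [L^2 M T^-3] ≠ force [L M T^-2] ✗
(C) v/t: [L T^-2] = acceleration [L T^-2] ✓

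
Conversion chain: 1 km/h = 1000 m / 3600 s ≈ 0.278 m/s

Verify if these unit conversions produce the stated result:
The chain is correct (no errors).

Correct: 1 km = 1000 m, 1 h = 3600 s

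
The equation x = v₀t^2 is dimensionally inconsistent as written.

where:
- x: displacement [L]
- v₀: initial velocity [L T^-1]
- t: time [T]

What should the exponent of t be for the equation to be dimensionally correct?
The exponent of t should be 1: x = v₀t

The LHS x has dimensions [L]; t has dimensions [T].
As written, the RHS v₀t^2 (exponent 2 on t) has dimensions [L T], which does not match.
With exponent 1, the RHS v₀t has dimensions [L], matching the LHS.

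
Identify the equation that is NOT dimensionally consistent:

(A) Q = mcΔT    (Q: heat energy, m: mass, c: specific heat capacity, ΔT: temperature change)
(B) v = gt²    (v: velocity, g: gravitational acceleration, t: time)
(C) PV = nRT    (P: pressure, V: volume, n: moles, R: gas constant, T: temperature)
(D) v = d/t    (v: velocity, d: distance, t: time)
(B) v = gt²

The equation (B) v = gt² is dimensionally incorrect.

LHS (v): [L T^-1]
RHS (gt²): [L] ✗

The dimensions do not match. The other three equations balance.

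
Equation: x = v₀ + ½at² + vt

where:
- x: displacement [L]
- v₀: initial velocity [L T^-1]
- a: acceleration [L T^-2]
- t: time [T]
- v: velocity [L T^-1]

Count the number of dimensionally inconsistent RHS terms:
1

LHS x: [L]
- v₀: [L T^-1] ✗
- ½at²: [L] ✓
- vt: [L] ✓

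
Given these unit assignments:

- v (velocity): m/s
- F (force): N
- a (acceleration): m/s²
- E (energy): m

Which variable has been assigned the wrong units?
E

The variable E (energy) should have units J, not m.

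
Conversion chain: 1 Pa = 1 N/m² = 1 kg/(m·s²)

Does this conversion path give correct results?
The chain is correct (no errors).

Correct: Pascal is Newton per square meter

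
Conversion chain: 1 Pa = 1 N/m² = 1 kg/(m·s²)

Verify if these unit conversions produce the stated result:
The chain is correct (no errors).

Correct: Pascal is Newton per square meter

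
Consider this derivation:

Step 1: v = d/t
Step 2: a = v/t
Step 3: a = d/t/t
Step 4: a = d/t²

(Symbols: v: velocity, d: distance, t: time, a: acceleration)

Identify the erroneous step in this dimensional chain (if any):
No step introduces an error — all steps are dimensionally consistent.

Step 1: v = d/t → LHS [L T^-1], RHS [L T^-1] ✓
Step 2: a = v/t → LHS [L T^-2], RHS [L T^-2] ✓
Step 3: a = d/t/t → LHS [L T^-2], RHS [L T^-2] ✓
Step 4: a = d/t² → LHS [L T^-2], RHS [L T^-2] ✓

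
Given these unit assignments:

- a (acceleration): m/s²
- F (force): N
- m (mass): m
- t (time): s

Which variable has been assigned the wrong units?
m

The variable m (mass) should have units kg, not m.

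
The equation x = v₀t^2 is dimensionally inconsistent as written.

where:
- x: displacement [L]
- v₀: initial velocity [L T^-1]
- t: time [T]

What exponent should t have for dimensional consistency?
The exponent of t should be 1: x = v₀t

The LHS x has dimensions [L]; t has dimensions [T].
As written, the RHS v₀t^2 (exponent 2 on t) has dimensions [L T], which does not match.
With exponent 1, the RHS v₀t has dimensions [L], matching the LHS.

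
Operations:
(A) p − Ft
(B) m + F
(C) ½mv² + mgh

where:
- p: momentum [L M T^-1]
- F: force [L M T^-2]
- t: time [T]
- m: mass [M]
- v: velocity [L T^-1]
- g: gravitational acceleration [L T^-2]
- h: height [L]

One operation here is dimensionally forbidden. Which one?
(B) m + F

(A) p − Ft: p [L M T^-1] and Ft [L M T^-1] — same dimensions ✓
(B) m + F: m [M] and F [L M T^-2] — different dimensions cannot be added/subtracted ✗
(C) ½mv² + mgh: ½mv² [L^2 M T^-2] and mgh [L^2 M T^-2] — same dimensions ✓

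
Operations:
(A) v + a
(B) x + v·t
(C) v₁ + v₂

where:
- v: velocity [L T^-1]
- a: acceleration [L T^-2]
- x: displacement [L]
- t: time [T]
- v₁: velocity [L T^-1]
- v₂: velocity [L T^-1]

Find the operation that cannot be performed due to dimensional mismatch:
(A) v + a

(A) v + a: v [L T^-1] and a [L T^-2] — different dimensions cannot be added/subtracted ✗
(B) x + v·t: x [L] and v·t [L] — same dimensions ✓
(C) v₁ + v₂: v₁ [L T^-1] and v₂ [L T^-1] — same dimensions ✓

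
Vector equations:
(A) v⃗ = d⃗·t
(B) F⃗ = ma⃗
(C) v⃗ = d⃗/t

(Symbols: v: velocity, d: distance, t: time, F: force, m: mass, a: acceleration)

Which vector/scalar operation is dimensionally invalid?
(A) v⃗ = d⃗·t

(A) v⃗ = d⃗·t: LHS [L T^-1], RHS [L T] ✗ — velocity is displacement per time; should be d⃗/t
(B) F⃗ = ma⃗: LHS [L M T^-2], RHS [L M T^-2] ✓ — Force and acceleration are vectors, mass is a scalar
(C) v⃗ = d⃗/t: LHS [L T^-1], RHS [L T^-1] ✓ — displacement (vector) divided by time (scalar)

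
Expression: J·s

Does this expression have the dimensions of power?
No

The expression J·s has dimensions [L^2 M T^-1], but power has dimensions [L^2 M T^-3].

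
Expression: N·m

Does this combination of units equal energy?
Yes

The expression N·m has dimensions [L^2 M T^-2], which is exactly energy [L^2 M T^-2].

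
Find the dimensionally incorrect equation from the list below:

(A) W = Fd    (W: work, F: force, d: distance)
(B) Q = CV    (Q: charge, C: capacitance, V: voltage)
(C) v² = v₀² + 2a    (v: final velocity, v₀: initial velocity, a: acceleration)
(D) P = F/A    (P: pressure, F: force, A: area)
(C) v² = v₀² + 2a

The equation (C) v² = v₀² + 2a is dimensionally incorrect.

LHS (v²): [L^2 T^-2]
RHS terms:
  - v₀²: [L^2 T^-2] ✓
  - 2a: [L T^-2] ✗ (does not match LHS)

The dimensions do not match. The other three equations balance.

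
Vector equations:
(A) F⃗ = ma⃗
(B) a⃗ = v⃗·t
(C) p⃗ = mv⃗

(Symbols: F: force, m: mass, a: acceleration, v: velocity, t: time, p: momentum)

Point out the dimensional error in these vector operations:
(B) a⃗ = v⃗·t

(A) F⃗ = ma⃗: LHS [L M T^-2], RHS [L M T^-2] ✓ — Force and acceleration are vectors, mass is a scalar
(B) a⃗ = v⃗·t: LHS [L T^-2], RHS [L] ✗ — acceleration is velocity per time; should be v⃗/t
(C) p⃗ = mv⃗: LHS [L M T^-1], RHS [L M T^-1] ✓ — mass (scalar) times velocity (vector)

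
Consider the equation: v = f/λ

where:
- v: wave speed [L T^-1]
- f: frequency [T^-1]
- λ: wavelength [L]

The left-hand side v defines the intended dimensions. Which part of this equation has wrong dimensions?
The right-hand side term f/λ

v has dimensions [L T^-1], but f/λ has dimensions [L^-1 T^-1], so the term f/λ is dimensionally wrong for v.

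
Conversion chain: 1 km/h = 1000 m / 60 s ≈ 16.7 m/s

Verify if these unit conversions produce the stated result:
The chain is incorrect (it contains an error).

Incorrect: 1 h = 3600 s, not 60 s (1 km/h ≈ 0.278 m/s)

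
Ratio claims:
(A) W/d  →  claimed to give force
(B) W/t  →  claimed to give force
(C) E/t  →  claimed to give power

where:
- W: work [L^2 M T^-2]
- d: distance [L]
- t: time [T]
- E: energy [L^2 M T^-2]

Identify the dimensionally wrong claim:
(B) W/t does not give force

(A) W/d: [L M T^-2] = force [L M T^-2] ✓
(B) W/t: [L^2 M T^-3] ≠ force [L M T^-2] ✗
(C) E/t: [L^2 M T^-3] = power [L^2 M T^-3] ✓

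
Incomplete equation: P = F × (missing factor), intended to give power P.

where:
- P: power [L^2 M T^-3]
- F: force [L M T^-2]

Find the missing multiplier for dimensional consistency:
v (velocity), dimensions [L T^-1]

P has dimensions [L^2 M T^-3] and F has dimensions [L M T^-2].
The missing factor must have dimensions [L^2 M T^-3] / [L M T^-2] = [L T^-1], i.e. velocity (v).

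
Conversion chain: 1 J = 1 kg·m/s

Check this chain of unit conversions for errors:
The chain is incorrect (it contains an error).

Incorrect: Joule is kg·m²/s², not kg·m/s (that is momentum)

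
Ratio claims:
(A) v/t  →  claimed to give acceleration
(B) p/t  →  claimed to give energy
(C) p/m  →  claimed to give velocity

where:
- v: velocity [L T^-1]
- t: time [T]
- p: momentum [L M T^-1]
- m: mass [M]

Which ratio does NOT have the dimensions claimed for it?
(B) p/t does not give energy

(A) v/t: [L T^-2] = acceleration [L T^-2] ✓
(B) p/t: [L M T^-2] ≠ energy [L^2 M T^-2] ✗
(C) p/m: [L T^-1] = velocity [L T^-1] ✓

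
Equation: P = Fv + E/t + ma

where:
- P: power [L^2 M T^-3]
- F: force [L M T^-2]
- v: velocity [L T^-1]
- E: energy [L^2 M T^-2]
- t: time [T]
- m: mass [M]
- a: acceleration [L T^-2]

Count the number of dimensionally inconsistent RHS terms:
1

LHS P: [L^2 M T^-3]
- Fv: [L^2 M T^-3] ✓
- E/t: [L^2 M T^-3] ✓
- ma: [L M T^-2] ✗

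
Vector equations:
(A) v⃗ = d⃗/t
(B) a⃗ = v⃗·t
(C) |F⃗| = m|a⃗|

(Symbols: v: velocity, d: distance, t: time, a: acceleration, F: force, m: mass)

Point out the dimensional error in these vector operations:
(B) a⃗ = v⃗·t

(A) v⃗ = d⃗/t: LHS [L T^-1], RHS [L T^-1] ✓ — displacement (vector) divided by time (scalar)
(B) a⃗ = v⃗·t: LHS [L T^-2], RHS [L] ✗ — acceleration is velocity per time; should be v⃗/t
(C) |F⃗| = m|a⃗|: LHS [L M T^-2], RHS [L M T^-2] ✓ — magnitudes of vectors are scalars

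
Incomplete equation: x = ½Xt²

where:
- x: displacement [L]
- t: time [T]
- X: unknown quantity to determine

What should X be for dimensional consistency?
X = a (acceleration), dimensions [L T^-2]

x has dimensions [L]; the rest of the RHS (½ t²) has dimensions [T^2].
So X must have dimensions [L T^-2] — X = a (acceleration).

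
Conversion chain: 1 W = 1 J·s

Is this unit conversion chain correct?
The chain is incorrect (it contains an error).

Incorrect: Watt is J/s, not J·s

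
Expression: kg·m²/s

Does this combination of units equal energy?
No

The expression kg·m²/s has dimensions [L^2 M T^-1], but energy has dimensions [L^2 M T^-2].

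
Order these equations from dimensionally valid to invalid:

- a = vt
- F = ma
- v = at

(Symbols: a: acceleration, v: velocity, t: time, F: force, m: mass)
Dimensionally correct: F = ma, v = at
Dimensionally incorrect: a = vt
Ordered (correct first, then incorrect): F = ma, v = at, a = vt

- a = vt: LHS [L T^-2], RHS [L] → incorrect ✗
- F = ma: LHS [L M T^-2], RHS [L M T^-2] → correct ✓
- v = at: LHS [L T^-1], RHS [L T^-1] → correct ✓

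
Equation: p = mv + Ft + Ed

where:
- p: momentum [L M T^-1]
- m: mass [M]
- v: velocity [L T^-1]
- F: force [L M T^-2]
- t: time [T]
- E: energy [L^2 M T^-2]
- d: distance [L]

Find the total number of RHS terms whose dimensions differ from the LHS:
1

LHS p: [L M T^-1]
- mv: [L M T^-1] ✓
- Ft: [L M T^-1] ✓
- Ed: [L^3 M T^-2] ✗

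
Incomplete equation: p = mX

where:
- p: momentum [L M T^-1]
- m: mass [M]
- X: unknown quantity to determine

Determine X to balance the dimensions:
X = v (velocity), dimensions [L T^-1]

p has dimensions [L M T^-1]; the rest of the RHS (m) has dimensions [M].
So X must have dimensions [L T^-1] — X = v (velocity).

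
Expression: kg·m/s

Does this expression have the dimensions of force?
No

The expression kg·m/s has dimensions [L M T^-1], but force has dimensions [L M T^-2].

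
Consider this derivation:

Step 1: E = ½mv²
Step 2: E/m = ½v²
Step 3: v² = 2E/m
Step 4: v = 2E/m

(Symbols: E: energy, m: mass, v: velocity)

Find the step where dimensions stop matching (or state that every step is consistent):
Step 4

Step 1: E = ½mv² → LHS [L^2 M T^-2], RHS [L^2 M T^-2] ✓
Step 2: E/m = ½v² → LHS [L^2 T^-2], RHS [L^2 T^-2] ✓
Step 3: v² = 2E/m → LHS [L^2 T^-2], RHS [L^2 T^-2] ✓
Step 4: v = 2E/m → LHS [L T^-1], RHS [L^2 T^-2] ✗

The first dimensional inconsistency appears in step 4: v = 2E/m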